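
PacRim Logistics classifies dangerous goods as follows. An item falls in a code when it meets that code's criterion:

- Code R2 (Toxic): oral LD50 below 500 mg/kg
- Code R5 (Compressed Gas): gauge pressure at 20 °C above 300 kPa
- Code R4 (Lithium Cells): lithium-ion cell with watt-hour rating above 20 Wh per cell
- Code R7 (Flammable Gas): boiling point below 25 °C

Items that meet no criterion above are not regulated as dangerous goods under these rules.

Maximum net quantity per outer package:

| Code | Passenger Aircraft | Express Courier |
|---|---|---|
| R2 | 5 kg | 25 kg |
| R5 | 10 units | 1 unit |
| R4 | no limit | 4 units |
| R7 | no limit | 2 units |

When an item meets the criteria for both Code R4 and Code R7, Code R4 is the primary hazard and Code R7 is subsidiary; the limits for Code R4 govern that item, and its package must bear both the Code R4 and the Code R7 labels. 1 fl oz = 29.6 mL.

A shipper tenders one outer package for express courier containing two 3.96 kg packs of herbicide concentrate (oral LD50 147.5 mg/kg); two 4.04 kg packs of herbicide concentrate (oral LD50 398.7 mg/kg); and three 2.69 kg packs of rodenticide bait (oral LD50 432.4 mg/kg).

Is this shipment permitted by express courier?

The herbicide concentrate has oral LD50 147.5 mg/kg, which is < 500 mg/kg, so it is Code R2 (Toxic).
The herbicide concentrate has oral LD50 398.7 mg/kg, which is < 500 mg/kg, so it is Code R2 (Toxic).
Rodenticide bait: oral LD50 432.4 mg/kg < 500 mg/kg → Code R2 (Toxic).
Total Code R2: (two 3.96 kg packs = 7.92 kg) + (two 4.04 kg packs = 8.08 kg) + (three 2.69 kg packs = 8.07 kg) = 24.07 kg.
24.07 kg ≤ 25 kg (express courier limit, Code R2) — within limit.

Yes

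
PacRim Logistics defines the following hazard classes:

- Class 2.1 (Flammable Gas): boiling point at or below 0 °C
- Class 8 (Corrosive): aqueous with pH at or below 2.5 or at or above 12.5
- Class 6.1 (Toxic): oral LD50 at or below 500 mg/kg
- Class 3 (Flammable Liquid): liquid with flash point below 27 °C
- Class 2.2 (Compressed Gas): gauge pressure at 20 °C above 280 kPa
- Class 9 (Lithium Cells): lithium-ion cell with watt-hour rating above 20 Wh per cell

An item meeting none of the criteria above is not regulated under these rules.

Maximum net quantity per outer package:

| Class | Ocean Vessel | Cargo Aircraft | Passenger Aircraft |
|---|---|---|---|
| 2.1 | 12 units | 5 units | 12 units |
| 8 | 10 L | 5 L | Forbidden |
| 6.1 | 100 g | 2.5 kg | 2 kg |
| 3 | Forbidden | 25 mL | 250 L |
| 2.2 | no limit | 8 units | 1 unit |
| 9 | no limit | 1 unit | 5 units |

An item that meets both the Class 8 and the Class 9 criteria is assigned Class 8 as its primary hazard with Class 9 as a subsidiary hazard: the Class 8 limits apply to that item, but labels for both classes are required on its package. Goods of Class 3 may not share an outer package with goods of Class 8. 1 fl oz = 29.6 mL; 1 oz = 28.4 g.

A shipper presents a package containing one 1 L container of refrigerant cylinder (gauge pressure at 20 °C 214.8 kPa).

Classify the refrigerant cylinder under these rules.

gauge pressure at 20 °C 214.8 kPa is not above 280 kPa, so Class 2.2 does not apply.
No criterion is met, so the item is not regulated.

Not regulated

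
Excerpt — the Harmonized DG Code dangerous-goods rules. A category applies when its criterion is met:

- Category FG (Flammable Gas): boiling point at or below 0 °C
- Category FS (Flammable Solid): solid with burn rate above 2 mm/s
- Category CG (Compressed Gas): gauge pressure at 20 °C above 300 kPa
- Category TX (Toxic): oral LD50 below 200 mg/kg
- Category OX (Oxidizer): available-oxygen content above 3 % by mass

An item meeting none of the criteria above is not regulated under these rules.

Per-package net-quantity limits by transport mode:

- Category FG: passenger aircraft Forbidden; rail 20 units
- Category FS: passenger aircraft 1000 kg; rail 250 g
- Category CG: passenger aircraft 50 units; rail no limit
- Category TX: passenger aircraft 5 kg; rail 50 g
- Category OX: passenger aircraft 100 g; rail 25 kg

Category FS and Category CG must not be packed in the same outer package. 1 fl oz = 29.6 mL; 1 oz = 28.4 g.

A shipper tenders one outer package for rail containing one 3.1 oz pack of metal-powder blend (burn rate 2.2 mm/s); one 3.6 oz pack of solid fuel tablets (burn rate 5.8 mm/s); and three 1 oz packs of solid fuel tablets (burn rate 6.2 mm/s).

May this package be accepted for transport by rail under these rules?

No

Burn rate 2.2 mm/s meets the Category FS criterion (Flammable Solid), so the metal-powder blend is Category FS.
Burn rate 5.8 mm/s meets the Category FS criterion (Flammable Solid), so the solid fuel tablets are Category FS.
The solid fuel tablets have burn rate 6.2 mm/s, which is > 2 mm/s, so they are Category FS (Flammable Solid).
Category FS net quantity: (one 3.1 oz pack = 88.04 g) + (one 3.6 oz pack = 102.24 g) + (three 1 oz packs = 85.2 g) = 275.48 g.
That exceeds the Category FS rail limit of 250 g.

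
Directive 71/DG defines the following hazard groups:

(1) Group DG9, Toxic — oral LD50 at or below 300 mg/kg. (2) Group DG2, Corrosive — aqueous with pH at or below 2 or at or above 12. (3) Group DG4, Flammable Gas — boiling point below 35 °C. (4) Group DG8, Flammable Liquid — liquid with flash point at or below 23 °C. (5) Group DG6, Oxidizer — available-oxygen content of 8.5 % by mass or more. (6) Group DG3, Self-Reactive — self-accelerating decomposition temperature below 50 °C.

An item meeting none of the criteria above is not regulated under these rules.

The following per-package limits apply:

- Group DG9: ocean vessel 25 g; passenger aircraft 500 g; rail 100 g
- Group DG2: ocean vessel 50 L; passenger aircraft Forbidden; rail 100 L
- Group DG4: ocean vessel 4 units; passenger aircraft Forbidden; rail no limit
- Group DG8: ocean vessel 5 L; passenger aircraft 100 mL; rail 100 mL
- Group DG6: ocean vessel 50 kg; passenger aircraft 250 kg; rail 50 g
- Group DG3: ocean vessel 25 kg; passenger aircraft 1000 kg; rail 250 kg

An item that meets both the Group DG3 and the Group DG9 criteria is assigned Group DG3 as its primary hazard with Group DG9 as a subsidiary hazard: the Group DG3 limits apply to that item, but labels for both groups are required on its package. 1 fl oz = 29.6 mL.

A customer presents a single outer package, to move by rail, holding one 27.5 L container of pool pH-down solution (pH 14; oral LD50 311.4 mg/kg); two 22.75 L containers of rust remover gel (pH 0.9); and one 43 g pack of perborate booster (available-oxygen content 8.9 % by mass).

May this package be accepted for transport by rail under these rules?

Yes

The pool pH-down solution has pH 14, which is ≥ 12, so it is Group DG2 (Corrosive).
With pH 0.9 (≤ 2), the rust remover gel falls in Group DG2.
The perborate booster has available-oxygen content 8.9 % by mass, which is ≥ 8.5 % by mass, so it is Group DG6 (Oxidizer).
Group DG2 net quantity: 27.5 L + (two 22.75 L containers = 45.5 L) = 73 L.
That is within the Group DG2 rail limit of 100 L.
Group DG6 quantity: 43 g.
43 g is within the rail limit of 50 g for Group DG6.
Every hazard group is within its rail limit and no segregation rule is violated.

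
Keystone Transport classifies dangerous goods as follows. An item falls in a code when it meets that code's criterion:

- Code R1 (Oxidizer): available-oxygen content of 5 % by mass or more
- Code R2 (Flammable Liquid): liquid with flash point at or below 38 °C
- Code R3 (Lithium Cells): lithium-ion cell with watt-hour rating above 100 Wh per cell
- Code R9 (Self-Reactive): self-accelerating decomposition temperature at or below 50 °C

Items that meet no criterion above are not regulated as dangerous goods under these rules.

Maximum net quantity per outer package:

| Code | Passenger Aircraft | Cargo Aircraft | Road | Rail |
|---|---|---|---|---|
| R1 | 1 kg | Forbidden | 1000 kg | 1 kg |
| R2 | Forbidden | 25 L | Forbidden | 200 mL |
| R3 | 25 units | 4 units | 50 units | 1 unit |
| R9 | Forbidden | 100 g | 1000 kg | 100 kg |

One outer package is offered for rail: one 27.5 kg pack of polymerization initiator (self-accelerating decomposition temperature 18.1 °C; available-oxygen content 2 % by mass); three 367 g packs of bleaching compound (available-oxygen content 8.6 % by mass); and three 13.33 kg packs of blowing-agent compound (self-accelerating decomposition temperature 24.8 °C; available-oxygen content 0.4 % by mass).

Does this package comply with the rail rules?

No

Polymerization initiator: self-accelerating decomposition temperature 18.1 °C ≤ 50 °C → Code R9 (Self-Reactive).
Available-oxygen content 8.6 % by mass meets the Code R1 criterion (Oxidizer), so the bleaching compound is Code R1.
With self-accelerating decomposition temperature 24.8 °C (≤ 50 °C), the blowing-agent compound falls in Code R9.
Code R9 net quantity: 27.5 kg + (three 13.33 kg packs = 39.99 kg) = 67.49 kg.
67.49 kg is within the rail limit of 100 kg for Code R9.
Code R1 quantity: three 367 g packs = 1.101 kg.
1.101 kg > 1 kg (rail limit, Code R1) — over the limit.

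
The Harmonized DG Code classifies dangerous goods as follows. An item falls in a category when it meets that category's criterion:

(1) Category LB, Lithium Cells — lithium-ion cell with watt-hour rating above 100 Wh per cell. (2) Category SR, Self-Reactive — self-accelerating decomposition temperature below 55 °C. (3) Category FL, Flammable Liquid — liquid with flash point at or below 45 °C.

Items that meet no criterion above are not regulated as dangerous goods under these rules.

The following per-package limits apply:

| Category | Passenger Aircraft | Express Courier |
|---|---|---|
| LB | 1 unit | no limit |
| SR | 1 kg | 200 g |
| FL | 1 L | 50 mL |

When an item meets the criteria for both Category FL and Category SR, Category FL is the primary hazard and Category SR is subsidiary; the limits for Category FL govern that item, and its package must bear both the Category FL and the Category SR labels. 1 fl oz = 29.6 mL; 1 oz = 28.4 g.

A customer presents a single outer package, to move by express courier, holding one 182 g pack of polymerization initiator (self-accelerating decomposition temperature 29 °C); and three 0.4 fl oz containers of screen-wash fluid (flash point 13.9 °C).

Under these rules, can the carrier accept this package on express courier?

Polymerization initiator: self-accelerating decomposition temperature 29 °C < 55 °C → Category SR (Self-Reactive).
Flash point 13.9 °C meets the Category FL criterion (Flammable Liquid), so the screen-wash fluid is Category FL.
Category FL quantity: three 0.4 fl oz containers = 35.52 mL.
That is within the Category FL express courier limit of 50 mL.
Category SR quantity: 182 g.
That is within the Category SR express courier limit of 200 g.
Every hazard category is within its express courier limit and no segregation rule is violated.

Yes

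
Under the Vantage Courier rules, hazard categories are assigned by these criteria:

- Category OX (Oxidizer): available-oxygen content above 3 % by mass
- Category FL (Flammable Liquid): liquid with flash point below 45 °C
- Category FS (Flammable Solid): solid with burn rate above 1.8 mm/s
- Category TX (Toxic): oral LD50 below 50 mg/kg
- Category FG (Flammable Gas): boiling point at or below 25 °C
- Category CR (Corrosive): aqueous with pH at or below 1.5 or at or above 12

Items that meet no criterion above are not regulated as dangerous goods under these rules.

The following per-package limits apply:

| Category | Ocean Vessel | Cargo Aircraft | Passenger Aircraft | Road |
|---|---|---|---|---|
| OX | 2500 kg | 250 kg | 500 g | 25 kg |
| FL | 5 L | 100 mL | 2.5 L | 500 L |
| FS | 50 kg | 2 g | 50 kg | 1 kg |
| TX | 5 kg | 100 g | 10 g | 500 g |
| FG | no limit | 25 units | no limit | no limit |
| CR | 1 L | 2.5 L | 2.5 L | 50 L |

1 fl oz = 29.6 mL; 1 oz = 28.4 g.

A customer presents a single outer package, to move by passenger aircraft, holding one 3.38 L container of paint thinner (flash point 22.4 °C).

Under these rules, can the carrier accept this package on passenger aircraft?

Paint thinner: flash point 22.4 °C < 45 °C → Category FL (Flammable Liquid).
Category FL quantity: 3.38 L.
That exceeds the Category FL passenger aircraft limit of 2.5 L.

No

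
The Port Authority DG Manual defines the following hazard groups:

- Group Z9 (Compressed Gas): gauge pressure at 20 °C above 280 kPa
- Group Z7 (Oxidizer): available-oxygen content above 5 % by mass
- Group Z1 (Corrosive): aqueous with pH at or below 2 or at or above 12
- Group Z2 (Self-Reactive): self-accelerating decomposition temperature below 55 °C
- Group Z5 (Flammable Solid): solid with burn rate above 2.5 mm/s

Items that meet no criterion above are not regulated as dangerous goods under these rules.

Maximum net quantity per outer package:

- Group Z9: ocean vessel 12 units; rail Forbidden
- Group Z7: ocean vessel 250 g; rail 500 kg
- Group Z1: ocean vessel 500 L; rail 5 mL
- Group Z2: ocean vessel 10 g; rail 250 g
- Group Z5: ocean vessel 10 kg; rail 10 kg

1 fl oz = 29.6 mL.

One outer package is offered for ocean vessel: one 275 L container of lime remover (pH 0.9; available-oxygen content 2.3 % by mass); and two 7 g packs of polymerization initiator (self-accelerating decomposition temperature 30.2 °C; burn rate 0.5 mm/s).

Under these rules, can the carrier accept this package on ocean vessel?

With pH 0.9 (≤ 2), the lime remover falls in Group Z1.
The polymerization initiator has self-accelerating decomposition temperature 30.2 °C, which is < 55 °C, so it is Group Z2 (Self-Reactive).
Group Z2 quantity: two 7 g packs = 14 g.
That exceeds the Group Z2 ocean vessel limit of 10 g.
Group Z1 quantity: 275 L.
275 L ≤ 500 L (ocean vessel limit, Group Z1) — within limit.

No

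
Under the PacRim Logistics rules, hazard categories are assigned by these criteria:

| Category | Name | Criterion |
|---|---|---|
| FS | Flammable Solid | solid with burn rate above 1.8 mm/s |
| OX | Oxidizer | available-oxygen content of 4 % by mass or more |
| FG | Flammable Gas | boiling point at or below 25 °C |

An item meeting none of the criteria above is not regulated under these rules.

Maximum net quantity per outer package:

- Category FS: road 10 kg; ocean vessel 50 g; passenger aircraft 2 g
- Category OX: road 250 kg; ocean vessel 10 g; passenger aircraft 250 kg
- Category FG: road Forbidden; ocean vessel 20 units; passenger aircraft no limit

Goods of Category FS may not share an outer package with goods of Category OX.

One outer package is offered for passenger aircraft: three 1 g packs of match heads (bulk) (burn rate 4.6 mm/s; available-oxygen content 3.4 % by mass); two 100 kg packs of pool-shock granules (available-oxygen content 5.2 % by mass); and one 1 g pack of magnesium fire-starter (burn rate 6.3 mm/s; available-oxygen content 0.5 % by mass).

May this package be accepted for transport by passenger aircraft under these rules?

No

With burn rate 4.6 mm/s (> 1.8 mm/s), the match heads (bulk) fall in Category FS.
Available-oxygen content 5.2 % by mass meets the Category OX criterion (Oxidizer), so the pool-shock granules are Category OX.
The magnesium fire-starter has burn rate 6.3 mm/s, which is > 1.8 mm/s, so it is Category FS (Flammable Solid).
Category FS net quantity: (three 1 g packs = 3 g) + 1 g = 4 g.
4 g exceeds the passenger aircraft limit of 2 g for Category FS.
Category OX quantity: two 100 kg packs = 200 kg.
200 kg is within the passenger aircraft limit of 250 kg for Category OX.
Category FS and Category OX may not share an outer package.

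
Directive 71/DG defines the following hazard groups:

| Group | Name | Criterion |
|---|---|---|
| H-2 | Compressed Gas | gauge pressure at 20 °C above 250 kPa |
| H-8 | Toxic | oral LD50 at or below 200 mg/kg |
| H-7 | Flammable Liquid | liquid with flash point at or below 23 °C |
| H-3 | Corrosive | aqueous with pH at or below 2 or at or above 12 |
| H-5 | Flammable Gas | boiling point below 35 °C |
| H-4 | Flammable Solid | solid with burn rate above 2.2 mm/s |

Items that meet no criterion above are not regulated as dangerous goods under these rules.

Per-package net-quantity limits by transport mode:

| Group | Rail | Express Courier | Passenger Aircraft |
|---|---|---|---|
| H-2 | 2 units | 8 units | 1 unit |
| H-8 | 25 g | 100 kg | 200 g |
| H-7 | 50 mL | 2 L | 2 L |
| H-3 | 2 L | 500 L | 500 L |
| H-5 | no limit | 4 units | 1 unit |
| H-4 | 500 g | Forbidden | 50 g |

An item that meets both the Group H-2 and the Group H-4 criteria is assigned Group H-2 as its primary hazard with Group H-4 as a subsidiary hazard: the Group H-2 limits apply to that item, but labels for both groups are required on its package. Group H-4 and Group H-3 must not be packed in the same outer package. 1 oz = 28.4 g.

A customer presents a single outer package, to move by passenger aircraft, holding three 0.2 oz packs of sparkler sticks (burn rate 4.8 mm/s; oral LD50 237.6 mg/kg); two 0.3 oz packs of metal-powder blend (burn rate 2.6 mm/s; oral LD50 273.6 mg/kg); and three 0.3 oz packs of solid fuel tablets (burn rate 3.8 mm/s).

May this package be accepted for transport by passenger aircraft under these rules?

Burn rate 4.8 mm/s meets the Group H-4 criterion (Flammable Solid), so the sparkler sticks are Group H-4.
With burn rate 2.6 mm/s (> 2.2 mm/s), the metal-powder blend falls in Group H-4.
Solid fuel tablets: burn rate 3.8 mm/s > 2.2 mm/s → Group H-4 (Flammable Solid).
Group H-4 net quantity: (three 0.2 oz packs = 17.04 g) + (two 0.3 oz packs = 17.04 g) + (three 0.3 oz packs = 25.56 g) = 59.64 g.
59.64 g > 50 g (passenger aircraft limit, Group H-4) — over the limit.

No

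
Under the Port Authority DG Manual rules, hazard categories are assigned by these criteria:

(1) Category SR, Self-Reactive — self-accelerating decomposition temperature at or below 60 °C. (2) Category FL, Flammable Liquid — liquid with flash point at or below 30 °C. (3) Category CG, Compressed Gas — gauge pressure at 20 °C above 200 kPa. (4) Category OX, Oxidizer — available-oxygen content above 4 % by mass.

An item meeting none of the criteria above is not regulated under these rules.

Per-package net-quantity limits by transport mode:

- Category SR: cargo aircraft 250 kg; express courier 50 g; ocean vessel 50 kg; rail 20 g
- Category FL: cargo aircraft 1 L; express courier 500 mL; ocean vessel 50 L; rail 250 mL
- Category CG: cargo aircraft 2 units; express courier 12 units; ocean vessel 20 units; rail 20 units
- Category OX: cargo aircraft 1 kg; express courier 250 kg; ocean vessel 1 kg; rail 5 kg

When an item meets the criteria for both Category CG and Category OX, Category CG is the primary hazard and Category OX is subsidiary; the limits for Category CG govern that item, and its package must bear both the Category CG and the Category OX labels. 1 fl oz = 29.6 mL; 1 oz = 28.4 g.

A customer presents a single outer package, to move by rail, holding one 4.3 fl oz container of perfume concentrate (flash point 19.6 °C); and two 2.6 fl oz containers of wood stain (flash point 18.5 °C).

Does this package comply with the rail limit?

No

The perfume concentrate has flash point 19.6 °C, which is ≤ 30 °C, so it is Category FL (Flammable Liquid).
With flash point 18.5 °C (≤ 30 °C), the wood stain falls in Category FL.
Total Category FL: (one 4.3 fl oz container = 127.28 mL) + (two 2.6 fl oz containers = 153.92 mL) = 281.2 mL.
That exceeds the Category FL rail limit of 250 mL.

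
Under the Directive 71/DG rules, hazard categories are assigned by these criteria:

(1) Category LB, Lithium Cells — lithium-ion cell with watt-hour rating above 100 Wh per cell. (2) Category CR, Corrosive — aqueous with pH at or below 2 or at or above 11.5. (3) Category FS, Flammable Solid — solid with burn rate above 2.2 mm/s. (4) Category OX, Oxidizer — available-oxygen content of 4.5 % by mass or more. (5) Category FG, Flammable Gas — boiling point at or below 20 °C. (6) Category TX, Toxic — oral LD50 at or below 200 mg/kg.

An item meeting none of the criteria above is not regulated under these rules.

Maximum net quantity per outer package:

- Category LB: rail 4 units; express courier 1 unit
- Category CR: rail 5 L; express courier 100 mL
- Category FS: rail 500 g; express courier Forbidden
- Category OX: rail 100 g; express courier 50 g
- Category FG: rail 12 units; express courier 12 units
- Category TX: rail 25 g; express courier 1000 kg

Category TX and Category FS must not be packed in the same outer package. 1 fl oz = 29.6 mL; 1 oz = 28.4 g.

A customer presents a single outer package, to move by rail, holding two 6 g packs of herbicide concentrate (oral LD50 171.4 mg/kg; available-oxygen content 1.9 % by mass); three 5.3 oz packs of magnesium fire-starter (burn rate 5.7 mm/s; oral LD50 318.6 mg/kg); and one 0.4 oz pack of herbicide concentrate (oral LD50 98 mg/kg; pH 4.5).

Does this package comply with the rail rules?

No

Herbicide concentrate: oral LD50 171.4 mg/kg ≤ 200 mg/kg → Category TX (Toxic).
Burn rate 5.7 mm/s meets the Category FS criterion (Flammable Solid), so the magnesium fire-starter is Category FS.
With oral LD50 98 mg/kg (≤ 200 mg/kg), the herbicide concentrate falls in Category TX.
Category TX net quantity: (two 6 g packs = 12 g) + (one 0.4 oz pack = 11.36 g) = 23.36 g.
23.36 g is within the rail limit of 25 g for Category TX.
Category FS quantity: three 5.3 oz packs = 451.56 g.
That is within the Category FS rail limit of 500 g.
Category TX and Category FS may not share an outer package.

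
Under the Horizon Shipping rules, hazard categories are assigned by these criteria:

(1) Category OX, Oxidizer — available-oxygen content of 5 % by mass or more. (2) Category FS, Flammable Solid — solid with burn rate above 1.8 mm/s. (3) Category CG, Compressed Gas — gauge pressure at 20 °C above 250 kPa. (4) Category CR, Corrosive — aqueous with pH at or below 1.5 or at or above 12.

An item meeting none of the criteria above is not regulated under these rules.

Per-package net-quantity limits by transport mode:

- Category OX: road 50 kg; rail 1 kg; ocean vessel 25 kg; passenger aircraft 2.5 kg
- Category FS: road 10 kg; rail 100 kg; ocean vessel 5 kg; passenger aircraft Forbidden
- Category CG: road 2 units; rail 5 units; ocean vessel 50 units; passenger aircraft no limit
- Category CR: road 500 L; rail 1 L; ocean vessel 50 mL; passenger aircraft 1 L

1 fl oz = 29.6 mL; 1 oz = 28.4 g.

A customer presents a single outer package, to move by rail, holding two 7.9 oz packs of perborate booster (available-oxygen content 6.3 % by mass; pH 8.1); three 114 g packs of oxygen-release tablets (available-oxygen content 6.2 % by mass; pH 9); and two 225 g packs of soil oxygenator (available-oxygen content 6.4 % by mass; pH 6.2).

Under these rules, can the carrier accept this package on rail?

No

Available-oxygen content 6.3 % by mass meets the Category OX criterion (Oxidizer), so the perborate booster is Category OX.
Oxygen-release tablets: available-oxygen content 6.2 % by mass ≥ 5 % by mass → Category OX (Oxidizer).
The soil oxygenator has available-oxygen content 6.4 % by mass, which is ≥ 5 % by mass, so it is Category OX (Oxidizer).
Total Category OX: (two 7.9 oz packs = 448.72 g) + (three 114 g packs = 342 g) + (two 225 g packs = 450 g) = 1240.72 g.
1240.72 g exceeds the rail limit of 1 kg for Category OX.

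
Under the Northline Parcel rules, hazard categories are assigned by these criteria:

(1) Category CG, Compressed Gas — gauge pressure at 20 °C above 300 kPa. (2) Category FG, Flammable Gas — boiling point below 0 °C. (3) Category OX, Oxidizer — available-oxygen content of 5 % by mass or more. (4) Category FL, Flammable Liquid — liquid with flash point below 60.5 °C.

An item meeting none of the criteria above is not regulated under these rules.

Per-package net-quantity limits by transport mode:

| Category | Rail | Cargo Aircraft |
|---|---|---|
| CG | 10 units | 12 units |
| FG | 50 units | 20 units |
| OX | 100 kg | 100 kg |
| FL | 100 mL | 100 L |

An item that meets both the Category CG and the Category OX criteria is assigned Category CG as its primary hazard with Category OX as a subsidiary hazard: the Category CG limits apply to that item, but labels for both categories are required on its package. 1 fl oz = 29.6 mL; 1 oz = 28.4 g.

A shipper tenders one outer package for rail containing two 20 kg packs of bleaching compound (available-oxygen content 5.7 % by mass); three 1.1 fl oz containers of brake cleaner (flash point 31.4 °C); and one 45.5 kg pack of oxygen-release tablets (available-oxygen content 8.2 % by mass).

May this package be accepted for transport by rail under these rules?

Yes

Bleaching compound: available-oxygen content 5.7 % by mass ≥ 5 % by mass → Category OX (Oxidizer).
Flash point 31.4 °C meets the Category FL criterion (Flammable Liquid), so the brake cleaner is Category FL.
Available-oxygen content 8.2 % by mass meets the Category OX criterion (Oxidizer), so the oxygen-release tablets are Category OX.
Category OX net quantity: (two 20 kg packs = 40 kg) + 45.5 kg = 85.5 kg.
That is within the Category OX rail limit of 100 kg.
Category FL quantity: three 1.1 fl oz containers = 97.68 mL.
97.68 mL ≤ 100 mL (rail limit, Category FL) — within limit.
Every hazard category is within its rail limit and no segregation rule is violated.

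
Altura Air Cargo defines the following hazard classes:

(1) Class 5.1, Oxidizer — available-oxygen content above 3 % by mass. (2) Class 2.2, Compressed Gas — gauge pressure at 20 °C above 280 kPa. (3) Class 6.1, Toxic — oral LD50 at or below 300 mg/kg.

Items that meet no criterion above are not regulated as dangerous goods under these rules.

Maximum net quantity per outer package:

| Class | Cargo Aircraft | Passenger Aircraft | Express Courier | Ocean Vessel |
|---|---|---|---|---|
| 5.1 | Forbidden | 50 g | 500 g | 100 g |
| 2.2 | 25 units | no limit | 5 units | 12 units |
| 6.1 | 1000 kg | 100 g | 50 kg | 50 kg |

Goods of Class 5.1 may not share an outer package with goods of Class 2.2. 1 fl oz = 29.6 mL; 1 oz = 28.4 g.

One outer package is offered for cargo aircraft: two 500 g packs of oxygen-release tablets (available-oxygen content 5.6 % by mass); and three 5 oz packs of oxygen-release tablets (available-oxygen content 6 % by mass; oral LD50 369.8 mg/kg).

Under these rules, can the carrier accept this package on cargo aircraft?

No

The oxygen-release tablets have available-oxygen content 5.6 % by mass, which is > 3 % by mass, so they are Class 5.1 (Oxidizer).
With available-oxygen content 6 % by mass (> 3 % by mass), the oxygen-release tablets fall in Class 5.1.
Class 5.1 net quantity: (two 500 g packs = 1 kg) + (three 5 oz packs = 426 g) = 1.426 kg.
Class 5.1 is Forbidden by cargo aircraft.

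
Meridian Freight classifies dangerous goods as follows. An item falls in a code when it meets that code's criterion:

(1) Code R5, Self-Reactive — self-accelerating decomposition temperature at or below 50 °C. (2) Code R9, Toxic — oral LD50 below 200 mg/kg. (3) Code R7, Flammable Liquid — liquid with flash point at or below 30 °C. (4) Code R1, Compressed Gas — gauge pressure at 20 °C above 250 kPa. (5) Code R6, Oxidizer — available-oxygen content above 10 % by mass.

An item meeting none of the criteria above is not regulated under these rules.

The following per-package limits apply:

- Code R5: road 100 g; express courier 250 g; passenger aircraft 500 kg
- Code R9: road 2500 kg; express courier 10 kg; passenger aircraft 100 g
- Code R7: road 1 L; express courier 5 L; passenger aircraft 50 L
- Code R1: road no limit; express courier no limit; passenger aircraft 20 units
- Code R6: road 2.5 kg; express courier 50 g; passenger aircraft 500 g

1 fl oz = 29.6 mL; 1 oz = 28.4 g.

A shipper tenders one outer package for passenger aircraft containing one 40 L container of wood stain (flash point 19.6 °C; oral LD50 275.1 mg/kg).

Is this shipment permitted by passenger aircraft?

Yes

The wood stain has flash point 19.6 °C, which is ≤ 30 °C, so it is Code R7 (Flammable Liquid).
Code R7 quantity: 40 L.
40 L ≤ 50 L (passenger aircraft limit, Code R7) — within limit.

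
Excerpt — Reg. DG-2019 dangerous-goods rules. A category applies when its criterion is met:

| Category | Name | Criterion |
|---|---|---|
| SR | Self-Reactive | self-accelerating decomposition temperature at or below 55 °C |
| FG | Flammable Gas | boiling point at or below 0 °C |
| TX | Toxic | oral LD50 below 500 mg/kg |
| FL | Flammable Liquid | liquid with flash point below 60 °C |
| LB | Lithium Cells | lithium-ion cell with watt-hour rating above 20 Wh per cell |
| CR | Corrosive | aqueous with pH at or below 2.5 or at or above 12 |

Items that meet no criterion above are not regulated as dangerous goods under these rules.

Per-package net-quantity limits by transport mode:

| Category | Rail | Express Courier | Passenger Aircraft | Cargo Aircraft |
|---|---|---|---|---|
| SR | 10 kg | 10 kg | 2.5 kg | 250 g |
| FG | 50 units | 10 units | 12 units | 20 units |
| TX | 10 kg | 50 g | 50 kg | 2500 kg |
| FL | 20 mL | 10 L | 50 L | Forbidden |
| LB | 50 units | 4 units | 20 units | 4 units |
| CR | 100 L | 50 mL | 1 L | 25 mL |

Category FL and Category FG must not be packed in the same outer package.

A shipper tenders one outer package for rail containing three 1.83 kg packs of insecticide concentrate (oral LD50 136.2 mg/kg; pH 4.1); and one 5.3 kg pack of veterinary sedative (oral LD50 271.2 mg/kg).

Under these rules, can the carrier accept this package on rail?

Insecticide concentrate: oral LD50 136.2 mg/kg < 500 mg/kg → Category TX (Toxic).
Oral LD50 271.2 mg/kg meets the Category TX criterion (Toxic), so the veterinary sedative is Category TX.
Total Category TX: (three 1.83 kg packs = 5.49 kg) + 5.3 kg = 10.79 kg.
10.79 kg > 10 kg (rail limit, Category TX) — over the limit.

No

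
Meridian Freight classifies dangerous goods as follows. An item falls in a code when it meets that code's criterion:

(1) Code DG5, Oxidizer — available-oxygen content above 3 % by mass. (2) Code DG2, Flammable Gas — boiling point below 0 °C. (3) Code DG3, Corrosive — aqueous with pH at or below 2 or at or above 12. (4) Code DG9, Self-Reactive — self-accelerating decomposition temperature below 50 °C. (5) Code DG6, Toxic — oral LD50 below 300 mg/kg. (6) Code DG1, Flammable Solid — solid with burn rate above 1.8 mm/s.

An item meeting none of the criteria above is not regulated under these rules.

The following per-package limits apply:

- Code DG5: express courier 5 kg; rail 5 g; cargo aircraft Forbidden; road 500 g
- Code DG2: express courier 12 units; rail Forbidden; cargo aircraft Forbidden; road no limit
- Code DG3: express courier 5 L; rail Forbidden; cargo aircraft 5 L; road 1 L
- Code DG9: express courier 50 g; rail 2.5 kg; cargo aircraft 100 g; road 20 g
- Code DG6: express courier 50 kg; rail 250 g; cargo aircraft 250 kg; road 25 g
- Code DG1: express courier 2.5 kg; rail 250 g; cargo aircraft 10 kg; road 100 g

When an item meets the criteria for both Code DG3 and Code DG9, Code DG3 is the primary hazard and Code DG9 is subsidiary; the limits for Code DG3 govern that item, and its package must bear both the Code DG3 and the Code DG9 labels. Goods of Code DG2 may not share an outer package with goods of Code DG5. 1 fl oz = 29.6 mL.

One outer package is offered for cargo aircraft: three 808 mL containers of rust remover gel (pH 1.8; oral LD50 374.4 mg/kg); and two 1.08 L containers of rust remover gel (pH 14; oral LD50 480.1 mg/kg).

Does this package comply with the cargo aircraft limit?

Yes

The rust remover gel has pH 1.8, which is ≤ 2, so it is Code DG3 (Corrosive).
Rust remover gel: pH 14 ≥ 12 → Code DG3 (Corrosive).
Code DG3 net quantity: (three 808 mL containers = 2.424 L) + (two 1.08 L containers = 2.16 L) = 4.584 L.
4.584 L is within the cargo aircraft limit of 5 L for Code DG3.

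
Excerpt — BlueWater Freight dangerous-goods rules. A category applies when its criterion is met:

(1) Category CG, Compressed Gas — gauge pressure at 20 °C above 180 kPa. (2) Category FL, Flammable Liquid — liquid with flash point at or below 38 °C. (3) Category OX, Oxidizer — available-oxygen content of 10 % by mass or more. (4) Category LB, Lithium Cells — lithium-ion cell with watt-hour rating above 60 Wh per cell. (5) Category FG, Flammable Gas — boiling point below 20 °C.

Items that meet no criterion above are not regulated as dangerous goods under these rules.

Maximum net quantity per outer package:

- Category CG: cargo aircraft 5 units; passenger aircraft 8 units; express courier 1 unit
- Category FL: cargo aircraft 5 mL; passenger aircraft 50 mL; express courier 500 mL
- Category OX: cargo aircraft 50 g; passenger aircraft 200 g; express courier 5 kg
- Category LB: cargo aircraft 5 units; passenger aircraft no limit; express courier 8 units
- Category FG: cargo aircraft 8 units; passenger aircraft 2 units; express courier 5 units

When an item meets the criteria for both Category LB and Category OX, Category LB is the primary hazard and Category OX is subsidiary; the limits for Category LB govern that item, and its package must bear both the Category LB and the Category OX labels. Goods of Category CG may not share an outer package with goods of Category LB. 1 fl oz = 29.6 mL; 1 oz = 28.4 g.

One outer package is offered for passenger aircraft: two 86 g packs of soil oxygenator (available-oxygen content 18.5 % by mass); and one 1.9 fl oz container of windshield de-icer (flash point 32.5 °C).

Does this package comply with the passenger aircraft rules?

No

With available-oxygen content 18.5 % by mass (≥ 10 % by mass), the soil oxygenator falls in Category OX.
Flash point 32.5 °C meets the Category FL criterion (Flammable Liquid), so the windshield de-icer is Category FL.
Category FL quantity: one 1.9 fl oz container = 56.24 mL.
56.24 mL > 50 mL (passenger aircraft limit, Category FL) — over the limit.
Category OX quantity: two 86 g packs = 172 g.
That is within the Category OX passenger aircraft limit of 200 g.
The segregation rule (Category CG with Category LB) does not apply to Category FL with Category OX.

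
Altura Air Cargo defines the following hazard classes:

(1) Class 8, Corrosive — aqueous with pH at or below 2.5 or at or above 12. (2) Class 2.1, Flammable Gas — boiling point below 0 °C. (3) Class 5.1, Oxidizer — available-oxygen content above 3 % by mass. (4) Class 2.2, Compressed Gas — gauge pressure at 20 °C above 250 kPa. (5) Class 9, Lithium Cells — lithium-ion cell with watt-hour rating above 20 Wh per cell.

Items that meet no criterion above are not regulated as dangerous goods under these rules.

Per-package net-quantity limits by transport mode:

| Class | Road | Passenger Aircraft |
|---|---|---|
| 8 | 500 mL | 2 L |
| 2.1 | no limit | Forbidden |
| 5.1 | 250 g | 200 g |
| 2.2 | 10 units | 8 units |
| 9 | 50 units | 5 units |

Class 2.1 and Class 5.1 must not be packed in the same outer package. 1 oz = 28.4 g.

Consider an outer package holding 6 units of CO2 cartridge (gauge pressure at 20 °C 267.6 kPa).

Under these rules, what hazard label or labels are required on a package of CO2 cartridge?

CO2 cartridge: gauge pressure at 20 °C 267.6 kPa > 250 kPa → Class 2.2 (Compressed Gas).
Only the Class 2.2 label is required.

Class 2.2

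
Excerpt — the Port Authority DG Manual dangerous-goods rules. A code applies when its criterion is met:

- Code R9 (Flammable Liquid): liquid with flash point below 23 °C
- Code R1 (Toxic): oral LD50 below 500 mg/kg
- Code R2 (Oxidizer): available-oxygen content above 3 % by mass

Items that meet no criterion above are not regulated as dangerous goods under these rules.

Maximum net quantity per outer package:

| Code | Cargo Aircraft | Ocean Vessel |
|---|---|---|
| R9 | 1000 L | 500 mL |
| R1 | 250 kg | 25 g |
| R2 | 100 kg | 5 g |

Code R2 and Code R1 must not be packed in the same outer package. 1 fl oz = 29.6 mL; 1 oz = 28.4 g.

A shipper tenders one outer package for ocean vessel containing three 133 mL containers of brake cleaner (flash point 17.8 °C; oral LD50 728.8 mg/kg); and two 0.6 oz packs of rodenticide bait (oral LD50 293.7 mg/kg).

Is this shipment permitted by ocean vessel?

No

The brake cleaner has flash point 17.8 °C, which is < 23 °C, so it is Code R9 (Flammable Liquid).
The rodenticide bait has oral LD50 293.7 mg/kg, which is < 500 mg/kg, so it is Code R1 (Toxic).
Code R9 quantity: three 133 mL containers = 399 mL.
399 mL is within the ocean vessel limit of 500 mL for Code R9.
Code R1 quantity: two 0.6 oz packs = 34.08 g.
34.08 g exceeds the ocean vessel limit of 25 g for Code R1.
The segregation rule (Code R2 with Code R1) does not apply to Code R9 with Code R1.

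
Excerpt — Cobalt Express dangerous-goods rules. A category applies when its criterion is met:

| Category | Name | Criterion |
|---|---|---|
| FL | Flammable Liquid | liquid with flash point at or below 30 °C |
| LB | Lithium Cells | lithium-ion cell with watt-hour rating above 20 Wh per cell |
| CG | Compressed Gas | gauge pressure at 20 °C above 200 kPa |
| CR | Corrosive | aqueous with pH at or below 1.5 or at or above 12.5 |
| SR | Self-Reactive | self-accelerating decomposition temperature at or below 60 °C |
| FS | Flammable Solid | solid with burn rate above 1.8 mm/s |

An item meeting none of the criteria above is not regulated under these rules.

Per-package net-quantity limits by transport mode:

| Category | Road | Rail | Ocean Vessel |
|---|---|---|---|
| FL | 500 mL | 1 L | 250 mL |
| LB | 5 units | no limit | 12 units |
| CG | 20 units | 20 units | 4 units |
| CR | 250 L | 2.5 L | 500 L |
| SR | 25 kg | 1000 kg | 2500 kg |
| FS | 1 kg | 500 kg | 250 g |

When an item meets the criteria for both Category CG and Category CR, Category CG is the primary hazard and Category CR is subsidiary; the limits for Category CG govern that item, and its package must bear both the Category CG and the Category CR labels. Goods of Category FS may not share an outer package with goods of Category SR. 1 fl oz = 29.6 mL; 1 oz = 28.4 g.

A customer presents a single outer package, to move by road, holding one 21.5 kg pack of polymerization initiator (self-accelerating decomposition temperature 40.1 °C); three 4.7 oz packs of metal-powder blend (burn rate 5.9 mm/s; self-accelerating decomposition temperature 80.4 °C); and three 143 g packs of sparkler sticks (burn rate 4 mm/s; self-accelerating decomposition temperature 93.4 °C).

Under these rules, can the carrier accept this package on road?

Self-accelerating decomposition temperature 40.1 °C meets the Category SR criterion (Self-Reactive), so the polymerization initiator is Category SR.
Metal-powder blend: burn rate 5.9 mm/s > 1.8 mm/s → Category FS (Flammable Solid).
Burn rate 4 mm/s meets the Category FS criterion (Flammable Solid), so the sparkler sticks are Category FS.
Total Category FS: (three 4.7 oz packs = 400.44 g) + (three 143 g packs = 429 g) = 829.44 g.
829.44 g ≤ 1 kg (road limit, Category FS) — within limit.
Category SR quantity: 21.5 kg.
21.5 kg ≤ 25 kg (road limit, Category SR) — within limit.
Category FS and Category SR may not share an outer package.

No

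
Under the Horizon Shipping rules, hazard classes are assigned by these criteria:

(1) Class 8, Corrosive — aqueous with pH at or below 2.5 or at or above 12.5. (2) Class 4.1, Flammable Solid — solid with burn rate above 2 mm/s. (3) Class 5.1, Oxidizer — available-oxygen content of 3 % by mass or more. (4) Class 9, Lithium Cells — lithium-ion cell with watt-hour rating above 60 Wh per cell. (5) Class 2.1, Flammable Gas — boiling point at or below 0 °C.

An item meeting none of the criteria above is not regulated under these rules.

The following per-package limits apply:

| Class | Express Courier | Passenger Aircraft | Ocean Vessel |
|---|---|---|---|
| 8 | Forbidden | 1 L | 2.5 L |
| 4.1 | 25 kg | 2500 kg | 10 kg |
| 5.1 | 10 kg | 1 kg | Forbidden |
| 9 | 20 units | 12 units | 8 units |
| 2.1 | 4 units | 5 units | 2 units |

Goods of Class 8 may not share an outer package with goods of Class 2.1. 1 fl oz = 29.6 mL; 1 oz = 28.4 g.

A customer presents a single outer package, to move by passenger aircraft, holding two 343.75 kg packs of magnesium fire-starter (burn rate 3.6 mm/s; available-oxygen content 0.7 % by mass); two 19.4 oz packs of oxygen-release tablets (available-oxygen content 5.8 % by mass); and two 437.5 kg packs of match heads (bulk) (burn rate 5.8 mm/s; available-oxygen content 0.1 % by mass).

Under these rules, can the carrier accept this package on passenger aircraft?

With burn rate 3.6 mm/s (> 2 mm/s), the magnesium fire-starter falls in Class 4.1.
Oxygen-release tablets: available-oxygen content 5.8 % by mass ≥ 3 % by mass → Class 5.1 (Oxidizer).
With burn rate 5.8 mm/s (> 2 mm/s), the match heads (bulk) fall in Class 4.1.
Total Class 4.1: (two 343.75 kg packs = 687.5 kg) + (two 437.5 kg packs = 875 kg) = 1562.5 kg.
1562.5 kg is within the passenger aircraft limit of 2500 kg for Class 4.1.
Class 5.1 quantity: two 19.4 oz packs = 1101.92 g.
1101.92 g exceeds the passenger aircraft limit of 1 kg for Class 5.1.
The segregation rule (Class 8 with Class 2.1) does not apply to Class 4.1 with Class 5.1.

No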